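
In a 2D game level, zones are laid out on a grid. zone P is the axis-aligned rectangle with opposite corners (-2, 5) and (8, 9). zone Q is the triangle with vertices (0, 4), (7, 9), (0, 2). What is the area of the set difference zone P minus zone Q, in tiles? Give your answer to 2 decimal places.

36.80

|zone P| = 40, |zone P∩zone Q| = 3.2.
|zone P ∖ zone Q| = |zone P| − |zone P∩zone Q| = 40 − 3.2 = 36.80.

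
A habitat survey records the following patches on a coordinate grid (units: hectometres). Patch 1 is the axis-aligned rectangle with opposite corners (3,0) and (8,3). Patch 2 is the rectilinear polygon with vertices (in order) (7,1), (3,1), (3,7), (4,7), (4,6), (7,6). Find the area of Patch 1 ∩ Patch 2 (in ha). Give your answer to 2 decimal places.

The intersection is the polygon with vertices (7,3), (7,1), (3,1), (3,3).
By the shoelace formula its area is 8.00.

8.00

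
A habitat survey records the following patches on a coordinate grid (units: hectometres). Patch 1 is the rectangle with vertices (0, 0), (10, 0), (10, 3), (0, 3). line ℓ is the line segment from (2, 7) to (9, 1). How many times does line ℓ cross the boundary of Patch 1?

1

The segment meets the boundary at (6.667,3).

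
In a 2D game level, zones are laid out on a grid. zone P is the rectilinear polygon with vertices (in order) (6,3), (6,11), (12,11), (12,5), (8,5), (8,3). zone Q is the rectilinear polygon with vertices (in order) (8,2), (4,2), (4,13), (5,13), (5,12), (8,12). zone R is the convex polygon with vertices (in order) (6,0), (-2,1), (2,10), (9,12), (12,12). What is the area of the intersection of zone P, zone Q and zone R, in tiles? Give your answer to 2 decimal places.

15.75

The intersection is the polygon with vertices (8,11), (8,5), (8,4), (7.5,3), (6,3), (6,11).
By the shoelace formula its area is 15.75.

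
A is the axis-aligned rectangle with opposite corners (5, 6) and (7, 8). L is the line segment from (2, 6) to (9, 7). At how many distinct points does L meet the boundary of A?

2

The segment meets the boundary at (7,6.714), (5,6.429).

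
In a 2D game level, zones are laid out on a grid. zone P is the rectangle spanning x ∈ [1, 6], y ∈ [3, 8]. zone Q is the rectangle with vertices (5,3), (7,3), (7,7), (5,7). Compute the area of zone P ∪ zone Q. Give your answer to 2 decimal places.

By inclusion–exclusion:
Individual areas: |zone P| = 25, |zone Q| = 8.
|zone P∩zone Q|: x∈[5,6], y∈[3,7] → 1·4 = 4.
|zone P ∪ zone Q| = 33 − 4 = 29.00.

29.00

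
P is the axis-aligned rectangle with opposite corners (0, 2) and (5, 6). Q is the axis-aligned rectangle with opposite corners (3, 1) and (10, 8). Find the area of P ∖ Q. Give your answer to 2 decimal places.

|P∩Q|: x∈[3,5], y∈[2,6] → 2·4 = 8.
|P| = 20.
|P ∖ Q| = |P| − |P∩Q| = 20 − 8 = 12.00.

12.00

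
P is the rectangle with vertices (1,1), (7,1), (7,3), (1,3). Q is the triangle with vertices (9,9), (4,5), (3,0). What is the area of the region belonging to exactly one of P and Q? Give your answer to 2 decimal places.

|P| = 12, |Q| = 10.5, |P∩Q| = 1.8667.
|P △ Q| = |P| + |Q| − 2·|P∩Q| = 12 + 10.5 − 3.7333 = 18.77.

18.77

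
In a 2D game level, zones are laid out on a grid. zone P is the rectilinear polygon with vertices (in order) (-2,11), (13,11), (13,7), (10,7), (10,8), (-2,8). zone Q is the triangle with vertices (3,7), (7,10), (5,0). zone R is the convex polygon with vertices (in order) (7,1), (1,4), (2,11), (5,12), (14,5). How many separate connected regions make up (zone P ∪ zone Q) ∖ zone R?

(zone P ∪ zone Q) ∖ zone R splits into 3 disjoint pieces (area 16.5714, area 1.0303, area 11.3571).

3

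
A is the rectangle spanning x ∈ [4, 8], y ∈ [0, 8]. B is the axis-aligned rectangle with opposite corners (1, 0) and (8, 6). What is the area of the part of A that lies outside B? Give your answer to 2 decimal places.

8.00

|A∩B|: x∈[4,8], y∈[0,6] → 4·6 = 24.
|A| = 32.
|A ∖ B| = |A| − |A∩B| = 32 − 24 = 8.00.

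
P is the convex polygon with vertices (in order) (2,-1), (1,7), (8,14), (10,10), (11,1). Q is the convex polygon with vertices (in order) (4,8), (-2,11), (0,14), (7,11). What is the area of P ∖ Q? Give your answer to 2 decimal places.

|P| = 100, |P∩Q| = 5.9333.
|P ∖ Q| = |P| − |P∩Q| = 100 − 5.9333 = 94.07.

94.07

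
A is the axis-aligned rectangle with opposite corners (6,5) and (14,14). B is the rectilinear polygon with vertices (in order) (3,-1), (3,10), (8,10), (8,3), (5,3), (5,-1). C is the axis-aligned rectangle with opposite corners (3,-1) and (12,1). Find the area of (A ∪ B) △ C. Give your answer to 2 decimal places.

|A ∪ B| = 105.
|(A ∪ B) ∩ C| = 4.
|(A ∪ B) △ C| = 105 + 18 − 8 = 115.00.

115.00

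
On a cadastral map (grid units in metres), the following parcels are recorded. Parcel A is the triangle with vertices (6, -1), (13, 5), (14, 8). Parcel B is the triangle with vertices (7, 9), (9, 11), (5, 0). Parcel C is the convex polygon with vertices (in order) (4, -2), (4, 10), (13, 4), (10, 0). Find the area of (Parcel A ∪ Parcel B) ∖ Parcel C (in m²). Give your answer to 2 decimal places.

5.60

|Parcel A ∪ Parcel B| = 14.5.
|(Parcel A ∪ Parcel B) ∩ Parcel C| = 8.9018.
|(Parcel A ∪ Parcel B) ∖ Parcel C| = 14.5 − 8.9018 = 5.60.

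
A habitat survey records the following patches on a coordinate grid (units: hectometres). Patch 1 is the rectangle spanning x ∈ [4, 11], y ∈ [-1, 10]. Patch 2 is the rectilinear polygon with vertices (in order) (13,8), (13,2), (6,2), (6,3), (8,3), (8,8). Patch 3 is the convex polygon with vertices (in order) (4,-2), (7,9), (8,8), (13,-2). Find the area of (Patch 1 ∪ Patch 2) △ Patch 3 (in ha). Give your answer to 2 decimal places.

58.73

|Patch 1 ∪ Patch 2| = 89.
|(Patch 1 ∪ Patch 2) ∩ Patch 3| = 41.1364.
|(Patch 1 ∪ Patch 2) △ Patch 3| = 89 + 52 − 82.2727 = 58.73.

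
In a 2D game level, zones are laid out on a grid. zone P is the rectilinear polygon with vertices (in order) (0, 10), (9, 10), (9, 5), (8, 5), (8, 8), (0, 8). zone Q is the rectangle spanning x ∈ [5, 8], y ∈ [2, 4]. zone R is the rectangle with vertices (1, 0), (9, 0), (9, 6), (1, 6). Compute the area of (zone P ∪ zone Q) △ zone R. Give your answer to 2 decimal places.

|zone P ∪ zone Q| = 27.
|(zone P ∪ zone Q) ∩ zone R| = 7.
|(zone P ∪ zone Q) △ zone R| = 27 + 48 − 14 = 61.00.

61.00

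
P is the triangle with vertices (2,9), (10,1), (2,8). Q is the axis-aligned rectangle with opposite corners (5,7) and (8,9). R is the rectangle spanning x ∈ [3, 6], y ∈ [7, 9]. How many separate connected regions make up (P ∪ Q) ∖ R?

(P ∪ Q) ∖ R splits into 3 disjoint pieces (area 2.5714, area 0.9375, area 4).

3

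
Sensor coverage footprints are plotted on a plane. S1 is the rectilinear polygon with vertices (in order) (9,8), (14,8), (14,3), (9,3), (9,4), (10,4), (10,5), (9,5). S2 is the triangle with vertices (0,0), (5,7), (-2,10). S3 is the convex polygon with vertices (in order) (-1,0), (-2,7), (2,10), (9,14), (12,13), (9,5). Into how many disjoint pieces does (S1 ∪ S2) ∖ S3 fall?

3

(S1 ∪ S2) ∖ S3 splits into 3 disjoint pieces (area 22.3125, area 0.1616, area 3.0356).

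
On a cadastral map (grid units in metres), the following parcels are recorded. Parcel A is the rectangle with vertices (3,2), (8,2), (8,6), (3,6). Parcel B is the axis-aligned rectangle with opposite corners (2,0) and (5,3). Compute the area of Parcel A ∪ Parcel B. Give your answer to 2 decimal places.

27.00

By inclusion–exclusion:
Individual areas: |Parcel A| = 20, |Parcel B| = 9.
|Parcel A∩Parcel B|: x∈[3,5], y∈[2,3] → 2·1 = 2.
|Parcel A ∪ Parcel B| = 29 − 2 = 27.00.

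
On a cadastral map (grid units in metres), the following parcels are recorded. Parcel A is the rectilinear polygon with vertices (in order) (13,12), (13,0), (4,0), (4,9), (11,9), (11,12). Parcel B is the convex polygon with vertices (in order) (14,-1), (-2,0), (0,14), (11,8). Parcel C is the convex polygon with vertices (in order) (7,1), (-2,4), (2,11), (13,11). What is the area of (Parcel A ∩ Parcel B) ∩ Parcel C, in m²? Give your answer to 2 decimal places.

40.26

The region (Parcel A ∩ Parcel B) ∩ Parcel C is the polygon with vertices (4,9), (9.167,9), (11,8), (11.071,7.786), (7,1), (4,2).
By the shoelace formula its area is 40.26.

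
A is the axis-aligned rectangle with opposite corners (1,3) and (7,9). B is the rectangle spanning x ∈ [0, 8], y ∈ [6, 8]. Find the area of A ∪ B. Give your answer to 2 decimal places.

40.00

By inclusion–exclusion:
Individual areas: |A| = 36, |B| = 16.
|A∩B|: x∈[1,7], y∈[6,8] → 6·2 = 12.
|A ∪ B| = 52 − 12 = 40.00.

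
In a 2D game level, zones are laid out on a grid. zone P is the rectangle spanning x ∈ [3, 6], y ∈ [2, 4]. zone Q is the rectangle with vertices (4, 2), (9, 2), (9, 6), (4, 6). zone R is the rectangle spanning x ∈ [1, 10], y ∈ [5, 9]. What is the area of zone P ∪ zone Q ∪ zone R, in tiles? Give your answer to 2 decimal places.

By inclusion–exclusion:
Individual areas: |zone P| = 6, |zone Q| = 20, |zone R| = 36.
|zone P∩zone Q|: x∈[4,6], y∈[2,4] → 2·2 = 4.
|zone P∩zone R| = 0 (no overlap).
|zone Q∩zone R|: x∈[4,9], y∈[5,6] → 5·1 = 5.
|zone P∩zone Q∩zone R| = 0.
|zone P ∪ zone Q ∪ zone R| = 62 − 9 + 0 = 53.00.

53.00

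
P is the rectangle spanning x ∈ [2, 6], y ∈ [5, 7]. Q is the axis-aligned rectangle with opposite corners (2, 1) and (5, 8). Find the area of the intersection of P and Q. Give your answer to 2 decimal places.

|P∩Q|: x∈[2,5], y∈[5,7] → 3·2 = 6.

6.00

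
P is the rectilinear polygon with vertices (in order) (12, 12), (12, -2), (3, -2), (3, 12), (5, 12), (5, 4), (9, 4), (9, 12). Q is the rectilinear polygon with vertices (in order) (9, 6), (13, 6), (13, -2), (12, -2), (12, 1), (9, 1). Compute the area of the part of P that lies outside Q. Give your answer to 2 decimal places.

|P| = 94, |P∩Q| = 15.
|P ∖ Q| = |P| − |P∩Q| = 94 − 15 = 79.00.

79.00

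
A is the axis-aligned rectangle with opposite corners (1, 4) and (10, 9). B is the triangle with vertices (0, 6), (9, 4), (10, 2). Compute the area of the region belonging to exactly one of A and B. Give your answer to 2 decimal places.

45.18

|A| = 45, |B| = 8, |A∩B| = 3.9111.
|A △ B| = |A| + |B| − 2·|A∩B| = 45 + 8 − 7.8222 = 45.18.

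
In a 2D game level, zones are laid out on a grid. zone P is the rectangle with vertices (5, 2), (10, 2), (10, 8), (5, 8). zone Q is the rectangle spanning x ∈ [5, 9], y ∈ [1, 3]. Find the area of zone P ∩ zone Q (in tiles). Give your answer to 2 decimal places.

|zone P∩zone Q|: x∈[5,9], y∈[2,3] → 4·1 = 4.

4.00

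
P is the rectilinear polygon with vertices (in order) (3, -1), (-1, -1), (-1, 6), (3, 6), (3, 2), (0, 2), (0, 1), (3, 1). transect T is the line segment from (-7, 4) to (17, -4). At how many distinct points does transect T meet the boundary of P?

4

The segment meets the boundary at (3,0.667), (2,1), (0,1.667), (-1,2).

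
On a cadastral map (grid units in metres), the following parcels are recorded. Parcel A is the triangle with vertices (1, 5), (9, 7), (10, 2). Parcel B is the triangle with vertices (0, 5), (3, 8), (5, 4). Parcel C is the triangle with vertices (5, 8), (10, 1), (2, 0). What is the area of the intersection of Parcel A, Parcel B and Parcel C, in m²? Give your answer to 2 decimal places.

The intersection is the polygon with vertices (5,4), (3.605,4.279), (4.143,5.714).
By the shoelace formula its area is 1.08.

1.08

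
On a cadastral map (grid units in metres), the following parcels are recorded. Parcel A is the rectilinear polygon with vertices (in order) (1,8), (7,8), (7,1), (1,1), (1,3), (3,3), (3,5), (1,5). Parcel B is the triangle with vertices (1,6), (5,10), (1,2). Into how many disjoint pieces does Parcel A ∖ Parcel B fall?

2

Parcel A ∖ Parcel B splits into 2 disjoint pieces (area 2, area 31).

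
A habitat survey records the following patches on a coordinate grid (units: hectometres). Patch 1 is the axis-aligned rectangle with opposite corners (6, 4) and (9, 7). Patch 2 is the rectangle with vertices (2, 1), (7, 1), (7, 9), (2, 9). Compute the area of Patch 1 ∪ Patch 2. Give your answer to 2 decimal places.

46.00

By inclusion–exclusion:
Individual areas: |Patch 1| = 9, |Patch 2| = 40.
|Patch 1∩Patch 2|: x∈[6,7], y∈[4,7] → 1·3 = 3.
|Patch 1 ∪ Patch 2| = 49 − 3 = 46.00.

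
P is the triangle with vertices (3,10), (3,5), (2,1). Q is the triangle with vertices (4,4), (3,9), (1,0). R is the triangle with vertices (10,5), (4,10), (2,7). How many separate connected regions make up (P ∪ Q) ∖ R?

2

(P ∪ Q) ∖ R splits into 2 disjoint pieces (area 0.1692, area 8.4478).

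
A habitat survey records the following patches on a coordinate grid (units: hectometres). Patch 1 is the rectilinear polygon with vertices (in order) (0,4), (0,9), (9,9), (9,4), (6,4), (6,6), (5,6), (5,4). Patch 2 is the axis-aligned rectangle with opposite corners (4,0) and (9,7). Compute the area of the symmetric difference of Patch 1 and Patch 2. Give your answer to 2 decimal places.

|Patch 1| = 43, |Patch 2| = 35, |Patch 1∩Patch 2| = 13.
|Patch 1 △ Patch 2| = |Patch 1| + |Patch 2| − 2·|Patch 1∩Patch 2| = 43 + 35 − 26 = 52.00.

52.00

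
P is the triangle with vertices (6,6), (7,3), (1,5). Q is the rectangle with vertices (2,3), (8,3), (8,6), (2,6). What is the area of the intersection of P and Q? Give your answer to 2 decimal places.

The intersection is the polygon with vertices (7,3), (2,4.667), (2,5.2), (6,6).
By the shoelace formula its area is 7.73.

7.73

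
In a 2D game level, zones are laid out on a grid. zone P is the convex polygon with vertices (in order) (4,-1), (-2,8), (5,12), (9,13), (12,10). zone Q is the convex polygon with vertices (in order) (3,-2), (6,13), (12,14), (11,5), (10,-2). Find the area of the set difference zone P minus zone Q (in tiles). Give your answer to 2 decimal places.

44.20

|zone P| = 97.5, |zone P∩zone Q| = 53.2974.
|zone P ∖ zone Q| = |zone P| − |zone P∩zone Q| = 97.5 − 53.2974 = 44.20.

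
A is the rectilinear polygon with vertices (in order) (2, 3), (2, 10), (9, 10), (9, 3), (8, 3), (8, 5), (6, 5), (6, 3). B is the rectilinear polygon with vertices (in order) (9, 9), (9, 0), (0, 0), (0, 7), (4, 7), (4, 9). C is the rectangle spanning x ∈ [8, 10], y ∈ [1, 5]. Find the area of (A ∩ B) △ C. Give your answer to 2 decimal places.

|A ∩ B| = 34.
|(A ∩ B) ∩ C| = 2.
|(A ∩ B) △ C| = 34 + 8 − 4 = 38.00.

38.00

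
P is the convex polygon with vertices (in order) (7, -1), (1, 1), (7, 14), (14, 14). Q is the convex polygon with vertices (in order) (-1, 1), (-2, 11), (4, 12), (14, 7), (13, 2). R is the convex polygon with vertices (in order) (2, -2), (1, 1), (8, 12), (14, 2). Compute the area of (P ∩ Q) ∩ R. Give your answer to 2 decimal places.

48.49

The region (P ∩ Q) ∩ R is the polygon with vertices (9.714,9.143), (10.85,7.25), (8.241,1.66), (1.095,1.15), (7.035,10.483).
By the shoelace formula its area is 48.49.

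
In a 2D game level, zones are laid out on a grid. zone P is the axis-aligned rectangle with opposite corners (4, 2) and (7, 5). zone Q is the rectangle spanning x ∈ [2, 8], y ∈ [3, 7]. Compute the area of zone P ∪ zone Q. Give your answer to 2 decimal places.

27.00

By inclusion–exclusion:
Individual areas: |zone P| = 9, |zone Q| = 24.
|zone P∩zone Q|: x∈[4,7], y∈[3,5] → 3·2 = 6.
|zone P ∪ zone Q| = 33 − 6 = 27.00.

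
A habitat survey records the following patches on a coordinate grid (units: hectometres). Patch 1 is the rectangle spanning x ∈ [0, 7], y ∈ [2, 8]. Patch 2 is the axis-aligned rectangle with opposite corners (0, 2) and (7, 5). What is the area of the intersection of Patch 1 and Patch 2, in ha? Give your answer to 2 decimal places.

21.00

|Patch 1∩Patch 2|: x∈[0,7], y∈[2,5] → 7·3 = 21.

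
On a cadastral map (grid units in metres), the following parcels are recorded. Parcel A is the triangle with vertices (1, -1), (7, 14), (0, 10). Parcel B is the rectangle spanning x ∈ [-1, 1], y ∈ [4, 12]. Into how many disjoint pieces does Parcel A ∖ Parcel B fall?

1

Parcel A ∖ Parcel B is a single connected region.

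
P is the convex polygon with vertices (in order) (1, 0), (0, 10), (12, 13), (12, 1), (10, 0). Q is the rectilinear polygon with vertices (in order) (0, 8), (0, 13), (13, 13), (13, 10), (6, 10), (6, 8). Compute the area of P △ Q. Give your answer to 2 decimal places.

|P| = 132, |Q| = 51, |P∩Q| = 29.8.
|P △ Q| = |P| + |Q| − 2·|P∩Q| = 132 + 51 − 59.6 = 123.40.

123.40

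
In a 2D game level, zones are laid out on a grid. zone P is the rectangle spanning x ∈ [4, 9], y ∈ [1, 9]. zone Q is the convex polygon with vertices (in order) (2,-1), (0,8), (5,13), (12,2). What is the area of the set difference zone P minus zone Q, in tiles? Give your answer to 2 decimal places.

1.68

|zone P| = 40, |zone P∩zone Q| = 38.321.
|zone P ∖ zone Q| = |zone P| − |zone P∩zone Q| = 40 − 38.321 = 1.68.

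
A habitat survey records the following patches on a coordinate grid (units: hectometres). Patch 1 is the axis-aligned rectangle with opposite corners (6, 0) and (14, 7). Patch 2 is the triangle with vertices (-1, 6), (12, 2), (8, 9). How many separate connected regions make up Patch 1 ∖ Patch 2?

1

Patch 1 ∖ Patch 2 is a single connected region.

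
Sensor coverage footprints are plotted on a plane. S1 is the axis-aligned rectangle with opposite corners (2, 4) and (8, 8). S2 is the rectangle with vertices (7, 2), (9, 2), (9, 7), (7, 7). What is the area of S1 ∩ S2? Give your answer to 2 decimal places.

|S1∩S2|: x∈[7,8], y∈[4,7] → 1·3 = 3.

3.00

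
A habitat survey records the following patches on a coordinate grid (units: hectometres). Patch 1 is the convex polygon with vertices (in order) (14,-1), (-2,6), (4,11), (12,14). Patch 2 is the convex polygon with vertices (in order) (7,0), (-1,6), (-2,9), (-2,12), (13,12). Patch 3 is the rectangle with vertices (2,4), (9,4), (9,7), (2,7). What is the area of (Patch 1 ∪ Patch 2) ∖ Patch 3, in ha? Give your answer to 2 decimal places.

132.26

|Patch 1 ∪ Patch 2| = 153.2628.
|(Patch 1 ∪ Patch 2) ∩ Patch 3| = 21.
|(Patch 1 ∪ Patch 2) ∖ Patch 3| = 153.2628 − 21 = 132.26.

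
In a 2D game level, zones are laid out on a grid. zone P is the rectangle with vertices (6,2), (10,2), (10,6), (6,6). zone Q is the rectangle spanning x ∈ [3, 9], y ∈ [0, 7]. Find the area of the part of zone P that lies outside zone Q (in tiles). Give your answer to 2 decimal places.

4.00

|zone P∩zone Q|: x∈[6,9], y∈[2,6] → 3·4 = 12.
|zone P| = 16.
|zone P ∖ zone Q| = |zone P| − |zone P∩zone Q| = 16 − 12 = 4.00.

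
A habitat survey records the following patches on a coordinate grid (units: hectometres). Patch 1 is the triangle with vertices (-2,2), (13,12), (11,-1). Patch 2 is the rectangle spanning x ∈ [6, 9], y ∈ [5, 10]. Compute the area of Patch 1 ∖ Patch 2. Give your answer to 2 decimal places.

|Patch 1| = 87.5, |Patch 1∩Patch 2| = 10.
|Patch 1 ∖ Patch 2| = |Patch 1| − |Patch 1∩Patch 2| = 87.5 − 10 = 77.50.

77.50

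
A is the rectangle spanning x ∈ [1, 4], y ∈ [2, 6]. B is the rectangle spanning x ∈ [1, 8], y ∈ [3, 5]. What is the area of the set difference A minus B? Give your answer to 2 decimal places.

|A∩B|: x∈[1,4], y∈[3,5] → 3·2 = 6.
|A| = 12.
|A ∖ B| = |A| − |A∩B| = 12 − 6 = 6.00.

6.00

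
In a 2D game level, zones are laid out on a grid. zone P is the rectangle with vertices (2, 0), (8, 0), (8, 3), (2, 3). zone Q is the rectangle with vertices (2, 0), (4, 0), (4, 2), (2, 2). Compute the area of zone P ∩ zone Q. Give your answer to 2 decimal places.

4.00

|zone P∩zone Q|: x∈[2,4], y∈[0,2] → 2·2 = 4.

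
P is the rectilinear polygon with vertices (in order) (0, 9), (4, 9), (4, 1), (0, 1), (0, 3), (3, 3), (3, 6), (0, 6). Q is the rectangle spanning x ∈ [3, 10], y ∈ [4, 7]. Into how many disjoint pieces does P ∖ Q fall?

P ∖ Q splits into 2 disjoint pieces (area 11, area 9).

2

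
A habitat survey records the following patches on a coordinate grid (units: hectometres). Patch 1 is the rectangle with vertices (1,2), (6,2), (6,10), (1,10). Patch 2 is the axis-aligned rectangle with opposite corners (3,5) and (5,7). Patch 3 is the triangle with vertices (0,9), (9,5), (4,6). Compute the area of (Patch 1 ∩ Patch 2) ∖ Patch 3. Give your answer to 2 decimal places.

|Patch 1 ∩ Patch 2| = 4.
|(Patch 1 ∩ Patch 2) ∩ Patch 3| = 1.6694.
|(Patch 1 ∩ Patch 2) ∖ Patch 3| = 4 − 1.6694 = 2.33.

2.33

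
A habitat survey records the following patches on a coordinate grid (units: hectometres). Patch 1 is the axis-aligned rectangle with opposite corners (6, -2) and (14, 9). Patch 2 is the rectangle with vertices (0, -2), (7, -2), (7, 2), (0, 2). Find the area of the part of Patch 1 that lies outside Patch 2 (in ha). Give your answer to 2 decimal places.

84.00

|Patch 1∩Patch 2|: x∈[6,7], y∈[-2,2] → 1·4 = 4.
|Patch 1| = 88.
|Patch 1 ∖ Patch 2| = |Patch 1| − |Patch 1∩Patch 2| = 88 − 4 = 84.00.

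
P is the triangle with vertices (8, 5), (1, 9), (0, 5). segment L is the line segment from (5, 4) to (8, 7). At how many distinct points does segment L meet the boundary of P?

2

The segment meets the boundary at (6.727,5.727), (6,5).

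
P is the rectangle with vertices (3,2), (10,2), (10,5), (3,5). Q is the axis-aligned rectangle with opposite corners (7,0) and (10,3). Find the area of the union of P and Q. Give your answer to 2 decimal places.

27.00

By inclusion–exclusion:
Individual areas: |P| = 21, |Q| = 9.
|P∩Q|: x∈[7,10], y∈[2,3] → 3·1 = 3.
|P ∪ Q| = 30 − 3 = 27.00.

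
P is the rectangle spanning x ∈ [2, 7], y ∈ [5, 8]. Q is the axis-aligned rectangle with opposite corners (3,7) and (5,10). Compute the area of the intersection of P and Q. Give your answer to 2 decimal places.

|P∩Q|: x∈[3,5], y∈[7,8] → 2·1 = 2.

2.00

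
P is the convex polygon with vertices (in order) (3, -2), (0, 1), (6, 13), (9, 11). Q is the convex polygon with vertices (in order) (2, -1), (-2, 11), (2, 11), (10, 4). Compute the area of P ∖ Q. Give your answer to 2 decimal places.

20.60

|P| = 52.5, |P∩Q| = 31.8997.
|P ∖ Q| = |P| − |P∩Q| = 52.5 − 31.8997 = 20.60.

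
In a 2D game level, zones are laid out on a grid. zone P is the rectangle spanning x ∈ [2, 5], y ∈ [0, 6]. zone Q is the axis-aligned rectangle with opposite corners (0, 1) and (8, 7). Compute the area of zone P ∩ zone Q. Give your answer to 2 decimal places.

|zone P∩zone Q|: x∈[2,5], y∈[1,6] → 3·5 = 15.

15.00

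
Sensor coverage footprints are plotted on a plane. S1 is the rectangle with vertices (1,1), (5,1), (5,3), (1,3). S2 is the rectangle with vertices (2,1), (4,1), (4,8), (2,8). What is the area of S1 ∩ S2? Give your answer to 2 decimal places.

4.00

|S1∩S2|: x∈[2,4], y∈[1,3] → 2·2 = 4.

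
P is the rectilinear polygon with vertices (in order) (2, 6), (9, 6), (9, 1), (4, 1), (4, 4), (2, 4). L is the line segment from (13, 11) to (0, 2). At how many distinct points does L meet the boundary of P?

2

The segment meets the boundary at (5.778,6), (2.889,4).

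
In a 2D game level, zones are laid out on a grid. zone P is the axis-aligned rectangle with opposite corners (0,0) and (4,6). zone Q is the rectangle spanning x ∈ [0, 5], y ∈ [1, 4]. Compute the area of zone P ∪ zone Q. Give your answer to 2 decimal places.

27.00

By inclusion–exclusion:
Individual areas: |zone P| = 24, |zone Q| = 15.
|zone P∩zone Q|: x∈[0,4], y∈[1,4] → 4·3 = 12.
|zone P ∪ zone Q| = 39 − 12 = 27.00.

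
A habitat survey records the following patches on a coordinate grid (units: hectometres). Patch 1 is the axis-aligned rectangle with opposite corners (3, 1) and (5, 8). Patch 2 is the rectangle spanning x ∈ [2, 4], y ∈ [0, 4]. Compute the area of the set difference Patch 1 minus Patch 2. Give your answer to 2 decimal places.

|Patch 1∩Patch 2|: x∈[3,4], y∈[1,4] → 1·3 = 3.
|Patch 1| = 14.
|Patch 1 ∖ Patch 2| = |Patch 1| − |Patch 1∩Patch 2| = 14 − 3 = 11.00.

11.00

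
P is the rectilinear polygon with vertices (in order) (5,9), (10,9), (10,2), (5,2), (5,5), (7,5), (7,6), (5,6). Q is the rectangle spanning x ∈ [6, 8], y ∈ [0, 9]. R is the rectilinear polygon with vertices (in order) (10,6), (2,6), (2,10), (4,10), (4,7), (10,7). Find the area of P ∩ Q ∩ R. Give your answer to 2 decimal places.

2.00

The intersection is the polygon with vertices (8,6), (7,6), (6,6), (6,7), (8,7).
By the shoelace formula its area is 2.00.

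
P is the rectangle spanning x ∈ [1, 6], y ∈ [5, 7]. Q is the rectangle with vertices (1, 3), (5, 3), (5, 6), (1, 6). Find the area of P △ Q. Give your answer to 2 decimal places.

|P∩Q|: x∈[1,5], y∈[5,6] → 4·1 = 4.
|P △ Q| = |P| + |Q| − 2·|P∩Q| = 10 + 12 − 8 = 14.00.

14.00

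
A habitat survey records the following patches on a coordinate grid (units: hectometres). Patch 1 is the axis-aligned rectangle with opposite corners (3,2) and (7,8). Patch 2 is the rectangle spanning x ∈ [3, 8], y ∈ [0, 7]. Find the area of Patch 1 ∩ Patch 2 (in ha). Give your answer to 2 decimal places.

|Patch 1∩Patch 2|: x∈[3,7], y∈[2,7] → 4·5 = 20.

20.00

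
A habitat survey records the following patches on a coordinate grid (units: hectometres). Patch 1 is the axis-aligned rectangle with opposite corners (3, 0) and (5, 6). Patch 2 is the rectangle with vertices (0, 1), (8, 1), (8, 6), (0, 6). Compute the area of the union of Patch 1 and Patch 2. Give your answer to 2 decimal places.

By inclusion–exclusion:
Individual areas: |Patch 1| = 12, |Patch 2| = 40.
|Patch 1∩Patch 2|: x∈[3,5], y∈[1,6] → 2·5 = 10.
|Patch 1 ∪ Patch 2| = 52 − 10 = 42.00.

42.00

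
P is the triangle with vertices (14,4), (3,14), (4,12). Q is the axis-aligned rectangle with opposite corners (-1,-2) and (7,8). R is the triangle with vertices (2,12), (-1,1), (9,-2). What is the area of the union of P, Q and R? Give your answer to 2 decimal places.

95.58

By inclusion–exclusion:
Individual areas: |P| = 6, |Q| = 80, |R| = 59.5.
|P∩Q| = 0.
|P∩R| = 0.
|Q∩R| = 49.9182.
|P∩Q∩R| = 0.
|P ∪ Q ∪ R| = 145.5 − 49.9182 + 0 = 95.58.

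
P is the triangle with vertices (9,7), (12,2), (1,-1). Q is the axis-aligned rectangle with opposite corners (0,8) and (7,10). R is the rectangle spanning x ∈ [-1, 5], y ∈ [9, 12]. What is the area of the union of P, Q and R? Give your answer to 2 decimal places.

59.00

By inclusion–exclusion:
Individual areas: |P| = 32, |Q| = 14, |R| = 18.
|P∩Q| = 0.
|P∩R| = 0.
|Q∩R|: x∈[0,5], y∈[9,10] → 5·1 = 5.
|P∩Q∩R| = 0.
|P ∪ Q ∪ R| = 64 − 5 + 0 = 59.00.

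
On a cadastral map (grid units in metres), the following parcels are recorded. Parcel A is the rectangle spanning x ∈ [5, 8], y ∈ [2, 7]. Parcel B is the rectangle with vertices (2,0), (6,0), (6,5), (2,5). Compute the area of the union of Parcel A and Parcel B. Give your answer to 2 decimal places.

32.00

By inclusion–exclusion:
Individual areas: |Parcel A| = 15, |Parcel B| = 20.
|Parcel A∩Parcel B|: x∈[5,6], y∈[2,5] → 1·3 = 3.
|Parcel A ∪ Parcel B| = 35 − 3 = 32.00.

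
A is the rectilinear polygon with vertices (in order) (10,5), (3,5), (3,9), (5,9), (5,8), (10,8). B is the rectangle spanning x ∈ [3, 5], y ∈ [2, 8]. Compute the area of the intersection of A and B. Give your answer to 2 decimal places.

6.00

The intersection is the polygon with vertices (3,5), (3,8), (5,8), (5,5).
By the shoelace formula its area is 6.00.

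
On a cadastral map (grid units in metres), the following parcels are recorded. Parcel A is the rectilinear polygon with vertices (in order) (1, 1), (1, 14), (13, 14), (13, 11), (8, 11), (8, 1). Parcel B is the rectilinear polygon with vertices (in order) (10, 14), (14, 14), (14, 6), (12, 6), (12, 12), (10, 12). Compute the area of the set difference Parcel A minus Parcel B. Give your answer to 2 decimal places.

|Parcel A| = 106, |Parcel A∩Parcel B| = 7.
|Parcel A ∖ Parcel B| = |Parcel A| − |Parcel A∩Parcel B| = 106 − 7 = 99.00.

99.00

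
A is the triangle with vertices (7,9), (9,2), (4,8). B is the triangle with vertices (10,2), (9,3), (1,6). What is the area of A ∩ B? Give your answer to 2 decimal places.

The intersection is the polygon with vertices (8.854,2.509), (8.412,2.706), (7.788,3.454), (8.68,3.12).
By the shoelace formula its area is 0.35.

0.35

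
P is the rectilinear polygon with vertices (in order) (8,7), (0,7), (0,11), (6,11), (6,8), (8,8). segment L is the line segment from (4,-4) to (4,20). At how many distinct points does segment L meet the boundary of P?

The segment meets the boundary at (4,11), (4,7).

2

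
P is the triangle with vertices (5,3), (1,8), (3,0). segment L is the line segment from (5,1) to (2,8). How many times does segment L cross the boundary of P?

The segment meets the boundary at (3.154,5.308), (4.478,2.217).

2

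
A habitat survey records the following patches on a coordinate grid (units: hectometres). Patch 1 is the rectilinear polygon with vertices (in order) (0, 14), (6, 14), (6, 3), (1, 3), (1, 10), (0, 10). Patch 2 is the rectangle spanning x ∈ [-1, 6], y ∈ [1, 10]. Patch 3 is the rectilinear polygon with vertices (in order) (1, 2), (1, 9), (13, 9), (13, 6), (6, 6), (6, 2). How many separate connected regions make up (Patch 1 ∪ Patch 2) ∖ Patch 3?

1

(Patch 1 ∪ Patch 2) ∖ Patch 3 is a single connected region.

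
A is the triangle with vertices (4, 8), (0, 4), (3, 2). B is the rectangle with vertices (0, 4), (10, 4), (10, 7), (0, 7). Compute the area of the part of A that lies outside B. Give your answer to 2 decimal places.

|A| = 10, |A∩B| = 6.25.
|A ∖ B| = |A| − |A∩B| = 10 − 6.25 = 3.75.

3.75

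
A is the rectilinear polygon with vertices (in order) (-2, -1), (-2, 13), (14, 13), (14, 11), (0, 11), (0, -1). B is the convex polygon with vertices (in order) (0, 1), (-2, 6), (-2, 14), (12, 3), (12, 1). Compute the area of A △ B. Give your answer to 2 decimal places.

115.82

|A| = 56, |B| = 100, |A∩B| = 20.0909.
|A △ B| = |A| + |B| − 2·|A∩B| = 56 + 100 − 40.1818 = 115.82.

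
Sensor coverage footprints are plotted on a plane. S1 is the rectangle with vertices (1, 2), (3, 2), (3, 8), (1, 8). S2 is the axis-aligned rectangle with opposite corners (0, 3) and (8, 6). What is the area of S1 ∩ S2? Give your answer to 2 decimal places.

6.00

|S1∩S2|: x∈[1,3], y∈[3,6] → 2·3 = 6.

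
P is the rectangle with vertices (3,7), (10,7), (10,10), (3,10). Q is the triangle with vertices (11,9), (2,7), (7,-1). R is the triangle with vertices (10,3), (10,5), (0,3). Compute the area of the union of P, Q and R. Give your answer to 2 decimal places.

By inclusion–exclusion:
Individual areas: |P| = 21, |Q| = 41, |R| = 10.
|P∩Q| = 7.
|P∩R| = 0.
|Q∩R| = 6.2391.
|P∩Q∩R| = 0.
|P ∪ Q ∪ R| = 72 − 13.2391 + 0 = 58.76.

58.76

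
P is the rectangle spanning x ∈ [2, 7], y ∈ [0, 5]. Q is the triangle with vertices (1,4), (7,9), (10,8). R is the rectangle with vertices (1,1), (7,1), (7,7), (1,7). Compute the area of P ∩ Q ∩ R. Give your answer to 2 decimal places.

0.33

The intersection is the polygon with vertices (2,4.444), (2,4.833), (2.2,5), (3.25,5).
By the shoelace formula its area is 0.33.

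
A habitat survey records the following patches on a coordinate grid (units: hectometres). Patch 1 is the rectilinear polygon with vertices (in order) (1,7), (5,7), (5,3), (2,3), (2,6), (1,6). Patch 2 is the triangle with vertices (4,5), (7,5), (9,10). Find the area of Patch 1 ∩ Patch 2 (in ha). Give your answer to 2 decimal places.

0.50

The intersection is the polygon with vertices (5,5), (4,5), (5,6).
By the shoelace formula its area is 0.50.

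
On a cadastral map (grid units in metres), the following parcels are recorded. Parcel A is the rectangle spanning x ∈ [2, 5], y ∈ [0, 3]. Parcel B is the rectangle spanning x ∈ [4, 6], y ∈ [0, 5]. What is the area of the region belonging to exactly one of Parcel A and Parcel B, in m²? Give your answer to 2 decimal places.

13.00

|Parcel A∩Parcel B|: x∈[4,5], y∈[0,3] → 1·3 = 3.
|Parcel A △ Parcel B| = |Parcel A| + |Parcel B| − 2·|Parcel A∩Parcel B| = 9 + 10 − 6 = 13.00.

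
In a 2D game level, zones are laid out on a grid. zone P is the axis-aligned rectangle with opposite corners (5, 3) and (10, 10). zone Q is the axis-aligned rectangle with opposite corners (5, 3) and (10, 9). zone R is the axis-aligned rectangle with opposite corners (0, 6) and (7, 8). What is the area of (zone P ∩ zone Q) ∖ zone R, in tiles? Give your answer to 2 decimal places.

26.00

|zone P ∩ zone Q| = 30.
|(zone P ∩ zone Q) ∩ zone R| = 4.
|(zone P ∩ zone Q) ∖ zone R| = 30 − 4 = 26.00.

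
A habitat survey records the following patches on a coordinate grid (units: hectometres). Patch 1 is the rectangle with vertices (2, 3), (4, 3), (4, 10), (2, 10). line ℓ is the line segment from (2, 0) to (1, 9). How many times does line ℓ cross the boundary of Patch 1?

0

The segment lies entirely outside Patch 1 and never meets its boundary.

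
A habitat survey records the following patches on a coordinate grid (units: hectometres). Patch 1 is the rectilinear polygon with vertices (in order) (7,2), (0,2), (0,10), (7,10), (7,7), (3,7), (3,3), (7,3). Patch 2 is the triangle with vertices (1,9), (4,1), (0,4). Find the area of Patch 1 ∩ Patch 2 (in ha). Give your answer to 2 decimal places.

The intersection is the polygon with vertices (2.667,2), (0,4), (1,9), (3,3.667), (3,3), (3.25,3), (3.625,2).
By the shoelace formula its area is 10.94.

10.94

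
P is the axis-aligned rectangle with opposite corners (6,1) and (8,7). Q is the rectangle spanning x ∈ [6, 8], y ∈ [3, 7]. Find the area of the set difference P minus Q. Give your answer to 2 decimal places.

|P∩Q|: x∈[6,8], y∈[3,7] → 2·4 = 8.
|P| = 12.
|P ∖ Q| = |P| − |P∩Q| = 12 − 8 = 4.00.

4.00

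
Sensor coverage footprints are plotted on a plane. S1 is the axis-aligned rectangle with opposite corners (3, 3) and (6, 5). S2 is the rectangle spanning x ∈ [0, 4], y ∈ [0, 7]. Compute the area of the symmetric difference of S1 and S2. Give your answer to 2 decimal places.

|S1∩S2|: x∈[3,4], y∈[3,5] → 1·2 = 2.
|S1 △ S2| = |S1| + |S2| − 2·|S1∩S2| = 6 + 28 − 4 = 30.00.

30.00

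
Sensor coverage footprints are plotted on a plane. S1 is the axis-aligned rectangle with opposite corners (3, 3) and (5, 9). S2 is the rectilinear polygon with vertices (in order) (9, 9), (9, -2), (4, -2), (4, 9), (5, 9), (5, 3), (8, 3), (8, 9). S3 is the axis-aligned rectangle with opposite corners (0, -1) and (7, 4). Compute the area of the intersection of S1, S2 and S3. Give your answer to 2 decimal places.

The intersection is the polygon with vertices (4,3), (4,4), (5,4), (5,3).
By the shoelace formula its area is 1.00.

1.00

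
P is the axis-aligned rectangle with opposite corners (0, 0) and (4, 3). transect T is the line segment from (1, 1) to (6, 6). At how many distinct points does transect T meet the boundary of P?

The segment meets the boundary at (3,3).

1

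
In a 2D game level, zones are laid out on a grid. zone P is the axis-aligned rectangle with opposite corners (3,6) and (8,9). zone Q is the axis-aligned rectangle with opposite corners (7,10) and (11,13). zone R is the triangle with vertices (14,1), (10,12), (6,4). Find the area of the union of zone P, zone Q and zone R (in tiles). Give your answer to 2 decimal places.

62.27

By inclusion–exclusion:
Individual areas: |zone P| = 15, |zone Q| = 12, |zone R| = 38.
|zone P∩zone Q| = 0 (no overlap).
|zone P∩zone R| = 1.
|zone Q∩zone R| = 1.7273.
|zone P∩zone Q∩zone R| = 0.
|zone P ∪ zone Q ∪ zone R| = 65 − 2.7273 + 0 = 62.27.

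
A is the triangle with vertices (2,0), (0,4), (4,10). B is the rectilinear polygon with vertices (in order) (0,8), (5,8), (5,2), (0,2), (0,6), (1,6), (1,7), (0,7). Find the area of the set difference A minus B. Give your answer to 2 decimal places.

|A| = 14, |A∩B| = 11.6667.
|A ∖ B| = |A| − |A∩B| = 14 − 11.6667 = 2.33.

2.33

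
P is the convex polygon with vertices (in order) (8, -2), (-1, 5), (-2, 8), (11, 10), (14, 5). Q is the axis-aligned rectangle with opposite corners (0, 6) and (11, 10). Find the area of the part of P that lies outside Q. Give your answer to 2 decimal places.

75.81

|P| = 110.5, |P∩Q| = 34.6923.
|P ∖ Q| = |P| − |P∩Q| = 110.5 − 34.6923 = 75.81.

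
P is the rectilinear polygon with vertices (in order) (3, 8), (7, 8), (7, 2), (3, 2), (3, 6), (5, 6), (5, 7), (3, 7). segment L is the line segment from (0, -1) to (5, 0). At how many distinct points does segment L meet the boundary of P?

0

The segment lies entirely outside P and never meets its boundary.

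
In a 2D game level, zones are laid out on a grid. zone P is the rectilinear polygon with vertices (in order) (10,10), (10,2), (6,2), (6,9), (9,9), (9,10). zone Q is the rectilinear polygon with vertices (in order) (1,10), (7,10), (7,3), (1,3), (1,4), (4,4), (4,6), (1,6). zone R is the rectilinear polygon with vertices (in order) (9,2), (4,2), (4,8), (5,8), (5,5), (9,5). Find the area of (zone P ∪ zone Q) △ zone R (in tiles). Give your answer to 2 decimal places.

|zone P ∪ zone Q| = 59.
|(zone P ∪ zone Q) ∩ zone R| = 16.
|(zone P ∪ zone Q) △ zone R| = 59 + 18 − 32 = 45.00.

45.00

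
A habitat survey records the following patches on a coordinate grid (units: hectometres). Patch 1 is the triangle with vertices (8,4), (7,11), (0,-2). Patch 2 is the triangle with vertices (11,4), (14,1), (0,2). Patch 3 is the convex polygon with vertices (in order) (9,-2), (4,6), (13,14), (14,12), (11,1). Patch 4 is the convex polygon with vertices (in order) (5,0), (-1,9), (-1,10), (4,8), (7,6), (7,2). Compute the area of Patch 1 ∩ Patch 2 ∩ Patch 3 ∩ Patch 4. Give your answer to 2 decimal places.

The intersection is the polygon with vertices (6.128,2.596), (5.837,3.061), (7,3.273), (7,3.25).
By the shoelace formula its area is 0.31.

0.31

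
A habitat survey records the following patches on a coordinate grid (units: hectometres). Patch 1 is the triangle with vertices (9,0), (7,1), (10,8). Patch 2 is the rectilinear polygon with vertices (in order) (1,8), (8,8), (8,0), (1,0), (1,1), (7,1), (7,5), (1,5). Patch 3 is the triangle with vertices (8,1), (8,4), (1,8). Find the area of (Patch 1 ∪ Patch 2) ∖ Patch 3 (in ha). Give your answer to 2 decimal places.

32.92

|Patch 1 ∪ Patch 2| = 39.0833.
|(Patch 1 ∪ Patch 2) ∩ Patch 3| = 6.1607.
|(Patch 1 ∪ Patch 2) ∖ Patch 3| = 39.0833 − 6.1607 = 32.92.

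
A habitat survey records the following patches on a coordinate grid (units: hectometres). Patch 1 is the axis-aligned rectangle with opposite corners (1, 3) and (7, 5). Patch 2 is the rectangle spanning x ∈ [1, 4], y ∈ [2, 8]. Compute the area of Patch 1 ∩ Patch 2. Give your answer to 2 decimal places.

6.00

|Patch 1∩Patch 2|: x∈[1,4], y∈[3,5] → 3·2 = 6.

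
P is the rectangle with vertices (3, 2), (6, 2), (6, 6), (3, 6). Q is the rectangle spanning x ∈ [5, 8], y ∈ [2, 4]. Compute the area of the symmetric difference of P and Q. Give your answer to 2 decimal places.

|P∩Q|: x∈[5,6], y∈[2,4] → 1·2 = 2.
|P △ Q| = |P| + |Q| − 2·|P∩Q| = 12 + 6 − 4 = 14.00.

14.00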